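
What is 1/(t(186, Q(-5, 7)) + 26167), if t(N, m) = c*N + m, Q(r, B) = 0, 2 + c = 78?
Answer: 1/40303 ≈ 2.4812e-5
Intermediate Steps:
c = 76 (c = -2 + 78 = 76)
t(N, m) = m + 76*N (t(N, m) = 76*N + m = m + 76*N)
1/(t(186, Q(-5, 7)) + 26167) = 1/((0 + 76*186) + 26167) = 1/((0 + 14136) + 26167) = 1/(14136 + 26167) = 1/40303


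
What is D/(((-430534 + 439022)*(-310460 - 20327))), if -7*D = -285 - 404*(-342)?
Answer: 137883/19654040392 ≈ 7.0155e-6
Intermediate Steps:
D = -137883/7 (D = -(-285 - 404*(-342))/7 = -(-285 + 138168)/7 = -1/7*137883 = -137883/7 ≈ -19698.)
D/(((-430534 + 439022)*(-310460 - 20327))) = -137883*1/((-430534 + 439022)*(-310460 - 20327))/7 = -137883/(7*(8488*(-330787))) = -137883/7/(-2807720056) = -137883/7*(-1/2807720056) = 137883/19654040392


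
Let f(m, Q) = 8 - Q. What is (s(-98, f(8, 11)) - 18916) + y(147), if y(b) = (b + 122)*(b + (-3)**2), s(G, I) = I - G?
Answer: 23143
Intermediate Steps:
y(b) = (9 + b)*(122 + b) (y(b) = (122 + b)*(b + 9) = (122 + b)*(9 + b) = (9 + b)*(122 + b))
(s(-98, f(8, 11)) - 18916) + y(147) = (((8 - 1*11) - 1*(-98)) - 18916) + (1098 + 147**2 + 131*147) = (((8 - 11) + 98) - 18916) + (1098 + 21609 + 19257) = ((-3 + 98) - 18916) + 41964 = (95 - 18916) + 41964 = -18821 + 41964 = 23143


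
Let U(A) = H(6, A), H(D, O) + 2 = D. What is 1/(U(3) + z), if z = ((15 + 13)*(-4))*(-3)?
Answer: 1/340 ≈ 0.0029412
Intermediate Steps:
H(D, O) = -2 + D
U(A) = 4 (U(A) = -2 + 6 = 4)
z = 336 (z = (28*(-4))*(-3) = -112*(-3) = 336)
1/(U(3) + z) = 1/(4 + 336) = 1/340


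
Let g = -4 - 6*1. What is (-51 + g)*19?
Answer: -1159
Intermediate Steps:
g = -10 (g = -4 - 6 = -10)
(-51 + g)*19 = (-51 - 10)*19 = -61*19 = -1159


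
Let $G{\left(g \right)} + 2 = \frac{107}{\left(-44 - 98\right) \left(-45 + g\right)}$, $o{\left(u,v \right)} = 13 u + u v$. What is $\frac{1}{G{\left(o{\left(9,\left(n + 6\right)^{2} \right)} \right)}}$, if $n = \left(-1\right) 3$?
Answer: $- \frac{21726}{43559} \approx -0.49877$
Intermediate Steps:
$n = -3$
$G{\left(g \right)} = -2 + \frac{107}{6390 - 142 g}$ ($G{\left(g \right)} = -2 + \frac{107}{\left(-44 - 98\right) \left(-45 + g\right)} = -2 + \frac{107}{\left(-142\right) \left(-45 + g\right)} = -2 + \frac{107}{6390 - 142 g}$)
$\frac{1}{G{\left(o{\left(9,\left(n + 6\right)^{2} \right)} \right)}} = \frac{1}{\frac{1}{142} \frac{1}{-45 + 9 \left(13 + \left(-3 + 6\right)^{2}\right)} \left(12673 - 284 \cdot 9 \left(13 + \left(-3 + 6\right)^{2}\right)\right)} = \frac{1}{\frac{1}{142} \frac{1}{-45 + 9 \left(13 + 3^{2}\right)} \left(12673 - 284 \cdot 9 \left(13 + 3^{2}\right)\right)} = \frac{1}{\frac{1}{142} \frac{1}{-45 + 9 \left(13 + 9\right)} \left(12673 - 284 \cdot 9 \left(13 + 9\right)\right)} = \frac{1}{\frac{1}{142} \frac{1}{-45 + 9 \cdot 22} \left(12673 - 284 \cdot 9 \cdot 22\right)} = \frac{1}{\frac{1}{142} \frac{1}{-45 + 198} \left(12673 - 56232\right)} = \frac{1}{\frac{1}{142} \cdot \frac{1}{153} \left(12673 - 56232\right)} = \frac{1}{\frac{1}{142} \cdot \frac{1}{153} \left(-43559\right)} = \frac{1}{- \frac{43559}{21726}} = - \frac{21726}{43559}$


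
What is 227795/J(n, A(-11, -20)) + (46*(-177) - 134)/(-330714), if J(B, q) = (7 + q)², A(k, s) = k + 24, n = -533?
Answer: 7533830603/13228560 ≈ 569.51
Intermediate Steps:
A(k, s) = 24 + k
227795/J(n, A(-11, -20)) + (46*(-177) - 134)/(-330714) = 227795/((7 + (24 - 11))²) + (46*(-177) - 134)/(-330714) = 227795/((7 + 13)²) + (-8142 - 134)*(-1/330714) = 227795/(20²) - 8276*(-1/330714) = 227795/400 + 4138/165357 = 227795*(1/400) + 4138/165357 = 45559/80 + 4138/165357 = 7533830603/13228560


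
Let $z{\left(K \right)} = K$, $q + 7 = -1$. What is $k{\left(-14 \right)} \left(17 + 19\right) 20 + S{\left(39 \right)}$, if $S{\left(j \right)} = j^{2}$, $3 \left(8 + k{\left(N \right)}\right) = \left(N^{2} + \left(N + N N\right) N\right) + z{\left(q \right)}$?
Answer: $-570639$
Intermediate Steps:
$q = -8$ ($q = -7 - 1 = -8$)
$k{\left(N \right)} = - \frac{32}{3} + \frac{N^{2}}{3} + \frac{N \left(N + N^{2}\right)}{3}$ ($k{\left(N \right)} = -8 + \frac{\left(N^{2} + \left(N + N N\right) N\right) - 8}{3} = -8 + \frac{\left(N^{2} + \left(N + N^{2}\right) N\right) - 8}{3} = -8 + \frac{\left(N^{2} + N \left(N + N^{2}\right)\right) - 8}{3} = -8 + \frac{-8 + N^{2} + N \left(N + N^{2}\right)}{3} = -8 + \left(- \frac{8}{3} + \frac{N^{2}}{3} + \frac{N \left(N + N^{2}\right)}{3}\right) = - \frac{32}{3} + \frac{N^{2}}{3} + \frac{N \left(N + N^{2}\right)}{3}$)
$k{\left(-14 \right)} \left(17 + 19\right) 20 + S{\left(39 \right)} = \left(- \frac{32}{3} + \frac{\left(-14\right)^{3}}{3} + \frac{2 \left(-14\right)^{2}}{3}\right) \left(17 + 19\right) 20 + 39^{2} = \left(- \frac{32}{3} + \frac{1}{3} \left(-2744\right) + \frac{2}{3} \cdot 196\right) 36 \cdot 20 + 1521 = \left(- \frac{32}{3} - \frac{2744}{3} + \frac{392}{3}\right) 720 + 1521 = \left(- \frac{2384}{3}\right) 720 + 1521 = -572160 + 1521 = -570639$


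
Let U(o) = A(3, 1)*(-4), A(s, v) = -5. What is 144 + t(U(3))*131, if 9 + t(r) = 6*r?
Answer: 14685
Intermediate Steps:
U(o) = 20 (U(o) = -5*(-4) = 20)
t(r) = -9 + 6*r
144 + t(U(3))*131 = 144 + (-9 + 6*20)*131 = 144 + (-9 + 120)*131 = 144 + 111*131 = 144 + 14541 = 14685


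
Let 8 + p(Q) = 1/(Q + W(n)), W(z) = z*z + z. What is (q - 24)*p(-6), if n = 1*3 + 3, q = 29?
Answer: -1435/36 ≈ -39.861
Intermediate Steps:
n = 6 (n = 3 + 3 = 6)
W(z) = z + z² (W(z) = z² + z = z + z²)
p(Q) = -8 + 1/(42 + Q) (p(Q) = -8 + 1/(Q + 6*(1 + 6)) = -8 + 1/(Q + 6*7) = -8 + 1/(Q + 42) = -8 + 1/(42 + Q))
(q - 24)*p(-6) = (29 - 24)*((-335 - 8*(-6))/(42 - 6)) = 5*((-335 + 48)/36) = 5*((1/36)*(-287)) = 5*(-287/36) = -1435/36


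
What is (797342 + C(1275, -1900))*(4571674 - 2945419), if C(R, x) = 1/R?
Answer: 110217920316267/85 ≈ 1.2967e+12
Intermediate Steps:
(797342 + C(1275, -1900))*(4571674 - 2945419) = (797342 + 1/1275)*(4571674 - 2945419) = (797342 + 1/1275)*1626255 = (1016611051/1275)*1626255 = 110217920316267/85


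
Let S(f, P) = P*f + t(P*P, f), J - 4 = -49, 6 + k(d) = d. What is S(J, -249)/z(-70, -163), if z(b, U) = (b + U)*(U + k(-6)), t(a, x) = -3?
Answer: 11202/40775 ≈ 0.27473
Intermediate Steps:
k(d) = -6 + d
z(b, U) = (-12 + U)*(U + b) (z(b, U) = (b + U)*(U + (-6 - 6)) = (U + b)*(U - 12) = (U + b)*(-12 + U) = (-12 + U)*(U + b))
J = -45 (J = 4 - 49 = -45)
S(f, P) = -3 + P*f (S(f, P) = P*f - 3 = -3 + P*f)
S(J, -249)/z(-70, -163) = (-3 - 249*(-45))/((-163)² - 12*(-163) - 12*(-70) - 163*(-70)) = (-3 + 11205)/(26569 + 1956 + 840 + 11410) = 11202/40775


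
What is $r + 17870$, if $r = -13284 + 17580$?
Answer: $22166$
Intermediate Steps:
$r = 4296$
$r + 17870 = 4296 + 17870 = 22166$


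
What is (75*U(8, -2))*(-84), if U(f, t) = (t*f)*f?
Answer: 806400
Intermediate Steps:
U(f, t) = t*f**2 (U(f, t) = (f*t)*f = t*f**2)
(75*U(8, -2))*(-84) = (75*(-2*8**2))*(-84) = (75*(-2*64))*(-84) = (75*(-128))*(-84) = -9600*(-84) = 806400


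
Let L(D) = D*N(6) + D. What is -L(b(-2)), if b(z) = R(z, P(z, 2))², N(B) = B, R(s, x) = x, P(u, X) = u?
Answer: -28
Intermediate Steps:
b(z) = z²
L(D) = 7*D (L(D) = D*6 + D = 6*D + D = 7*D)
-L(b(-2)) = -7*(-2)² = -7*4 = -1*28 = -28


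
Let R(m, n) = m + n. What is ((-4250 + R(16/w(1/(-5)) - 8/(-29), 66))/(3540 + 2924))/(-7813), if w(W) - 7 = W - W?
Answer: 13263/160189939 ≈ 8.2796e-5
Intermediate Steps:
w(W) = 7 (w(W) = 7 + (W - W) = 7 + 0 = 7)
((-4250 + R(16/w(1/(-5)) - 8/(-29), 66))/(3540 + 2924))/(-7813) = ((-4250 + ((16/7 - 8/(-29)) + 66))/(3540 + 2924))/(-7813) = ((-4250 + ((16*(⅐) - 8*(-1/29)) + 66))/6464)*(-1/7813) = ((-4250 + ((16/7 + 8/29) + 66))*(1/6464))*(-1/7813) = ((-4250 + (520/203 + 66))*(1/6464))*(-1/7813) = ((-4250 + 13918/203)*(1/6464))*(-1/7813) = -848832/203*1/6464*(-1/7813) = -13263/20503*(-1/7813) = 13263/160189939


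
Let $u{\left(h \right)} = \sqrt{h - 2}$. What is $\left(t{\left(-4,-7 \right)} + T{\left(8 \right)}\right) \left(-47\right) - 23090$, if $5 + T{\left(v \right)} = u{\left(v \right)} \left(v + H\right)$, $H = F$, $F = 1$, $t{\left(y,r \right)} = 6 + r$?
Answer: $-22808 - 423 \sqrt{6} \approx -23844.0$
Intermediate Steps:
$u{\left(h \right)} = \sqrt{-2 + h}$
$H = 1$
$T{\left(v \right)} = -5 + \sqrt{-2 + v} \left(1 + v\right)$ ($T{\left(v \right)} = -5 + \sqrt{-2 + v} \left(v + 1\right) = -5 + \sqrt{-2 + v} \left(1 + v\right)$)
$\left(t{\left(-4,-7 \right)} + T{\left(8 \right)}\right) \left(-47\right) - 23090 = \left(\left(6 - 7\right) + \left(-5 + \sqrt{-2 + 8} + 8 \sqrt{-2 + 8}\right)\right) \left(-47\right) - 23090 = \left(-1 + \left(-5 + \sqrt{6} + 8 \sqrt{6}\right)\right) \left(-47\right) - 23090 = \left(-1 - \left(5 - 9 \sqrt{6}\right)\right) \left(-47\right) - 23090 = \left(-6 + 9 \sqrt{6}\right) \left(-47\right) - 23090 = \left(282 - 423 \sqrt{6}\right) - 23090 = -22808 - 423 \sqrt{6}$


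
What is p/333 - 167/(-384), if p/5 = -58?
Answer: -18583/42624 ≈ -0.43598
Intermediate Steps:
p = -290 (p = 5*(-58) = -290)
p/333 - 167/(-384) = -290/333 - 167/(-384) = -290*1/333 - 167*(-1/384) = -290/333 + 167/384 = -18583/42624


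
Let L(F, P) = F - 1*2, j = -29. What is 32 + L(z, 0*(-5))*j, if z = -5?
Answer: 235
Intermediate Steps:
L(F, P) = -2 + F (L(F, P) = F - 2 = -2 + F)
32 + L(z, 0*(-5))*j = 32 + (-2 - 5)*(-29) = 32 - 7*(-29) = 32 + 203 = 235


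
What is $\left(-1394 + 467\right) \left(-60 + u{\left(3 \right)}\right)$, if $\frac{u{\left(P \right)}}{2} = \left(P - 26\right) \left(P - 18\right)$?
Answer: $-584010$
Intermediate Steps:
$u{\left(P \right)} = 2 \left(-26 + P\right) \left(-18 + P\right)$ ($u{\left(P \right)} = 2 \left(P - 26\right) \left(P - 18\right) = 2 \left(-26 + P\right) \left(-18 + P\right)$)
$\left(-1394 + 467\right) \left(-60 + u{\left(3 \right)}\right) = \left(-1394 + 467\right) \left(-60 + \left(936 - 264 + 2 \cdot 3^{2}\right)\right) = - 927 \left(-60 + \left(936 - 264 + 2 \cdot 9\right)\right) = - 927 \left(-60 + \left(936 - 264 + 18\right)\right) = - 927 \left(-60 + 690\right) = \left(-927\right) 630 = -584010$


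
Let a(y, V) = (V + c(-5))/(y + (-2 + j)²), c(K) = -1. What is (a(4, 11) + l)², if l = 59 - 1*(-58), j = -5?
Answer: 38576521/2809 ≈ 13733.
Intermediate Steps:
a(y, V) = (-1 + V)/(49 + y) (a(y, V) = (V - 1)/(y + (-2 - 5)²) = (-1 + V)/(y + (-7)²) = (-1 + V)/(y + 49) = (-1 + V)/(49 + y))
l = 117 (l = 59 + 58 = 117)
(a(4, 11) + l)² = ((-1 + 11)/(49 + 4) + 117)² = (10/53 + 117)² = (6211/53)² = 38576521/2809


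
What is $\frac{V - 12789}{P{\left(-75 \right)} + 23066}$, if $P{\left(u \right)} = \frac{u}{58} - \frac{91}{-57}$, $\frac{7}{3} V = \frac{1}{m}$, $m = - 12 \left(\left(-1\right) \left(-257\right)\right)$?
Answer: $- \frac{152125003185}{274373402002} \approx -0.55445$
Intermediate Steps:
$m = -3084$ ($m = \left(-12\right) 257 = -3084$)
$V = - \frac{1}{7196}$ ($V = \frac{3}{7 \left(-3084\right)} = \frac{3}{7} \left(- \frac{1}{3084}\right) = - \frac{1}{7196} \approx -0.00013897$)
$P{\left(u \right)} = \frac{91}{57} + \frac{u}{58}$ ($P{\left(u \right)} = u \frac{1}{58} - - \frac{91}{57} = \frac{u}{58} + \frac{91}{57} = \frac{91}{57} + \frac{u}{58}$)
$\frac{V - 12789}{P{\left(-75 \right)} + 23066} = \frac{- \frac{1}{7196} - 12789}{\left(\frac{91}{57} + \frac{1}{58} \left(-75\right)\right) + 23066} = - \frac{92029645}{7196 \left(\left(\frac{91}{57} - \frac{75}{58}\right) + 23066\right)} = - \frac{92029645}{7196 \left(\frac{1003}{3306} + 23066\right)} = - \frac{92029645}{7196 \cdot \frac{76257199}{3306}} = \left(- \frac{92029645}{7196}\right) \frac{3306}{76257199} = - \frac{152125003185}{274373402002}$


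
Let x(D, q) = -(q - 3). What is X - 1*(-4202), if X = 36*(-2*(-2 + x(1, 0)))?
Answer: 4130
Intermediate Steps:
x(D, q) = 3 - q (x(D, q) = -(-3 + q) = 3 - q)
X = -72 (X = 36*(-2*(-2 + (3 - 1*0))) = 36*(-2*(-2 + (3 + 0))) = 36*(-2*(-2 + 3)) = 36*(-2*1) = 36*(-2) = -72)
X - 1*(-4202) = -72 - 1*(-4202) = -72 + 4202 = 4130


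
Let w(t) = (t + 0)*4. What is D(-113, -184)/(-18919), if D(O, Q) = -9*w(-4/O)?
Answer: 144/2137847 ≈ 6.7357e-5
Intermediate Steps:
w(t) = 4*t (w(t) = t*4 = 4*t)
D(O, Q) = 144/O (D(O, Q) = -36*(-4/O) = -(-144)/O = 144/O)
D(-113, -184)/(-18919) = (144/(-113))/(-18919) = (144*(-1/113))*(-1/18919) = -144/113*(-1/18919) = 144/2137847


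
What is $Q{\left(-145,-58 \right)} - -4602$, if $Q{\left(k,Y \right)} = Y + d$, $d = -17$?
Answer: $4527$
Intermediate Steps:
$Q{\left(k,Y \right)} = -17 + Y$ ($Q{\left(k,Y \right)} = Y - 17 = -17 + Y$)
$Q{\left(-145,-58 \right)} - -4602 = \left(-17 - 58\right) - -4602 = -75 + 4602 = 4527$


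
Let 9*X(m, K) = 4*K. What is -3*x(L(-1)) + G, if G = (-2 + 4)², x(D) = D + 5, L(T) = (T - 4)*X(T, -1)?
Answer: -53/3 ≈ -17.667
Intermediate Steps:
X(m, K) = 4*K/9 (X(m, K) = (4*K)/9 = 4*K/9)
L(T) = 16/9 - 4*T/9 (L(T) = (T - 4)*((4/9)*(-1)) = (-4 + T)*(-4/9) = 16/9 - 4*T/9)
x(D) = 5 + D
G = 4 (G = 2² = 4)
-3*x(L(-1)) + G = -3*(5 + (16/9 - 4/9*(-1))) + 4 = -3*(5 + (16/9 + 4/9)) + 4 = -3*(5 + 20/9) + 4 = -3*65/9 + 4 = -65/3 + 4 = -53/3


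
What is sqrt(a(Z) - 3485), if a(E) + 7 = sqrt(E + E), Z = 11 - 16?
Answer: sqrt(-3492 + I*sqrt(10)) ≈ 0.0268 + 59.093*I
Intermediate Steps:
Z = -5
a(E) = -7 + sqrt(2)*sqrt(E) (a(E) = -7 + sqrt(E + E) = -7 + sqrt(2*E) = -7 + sqrt(2)*sqrt(E))
sqrt(a(Z) - 3485) = sqrt((-7 + sqrt(2)*sqrt(-5)) - 3485) = sqrt((-7 + sqrt(2)*(I*sqrt(5))) - 3485) = sqrt((-7 + I*sqrt(10)) - 3485) = sqrt(-3492 + I*sqrt(10))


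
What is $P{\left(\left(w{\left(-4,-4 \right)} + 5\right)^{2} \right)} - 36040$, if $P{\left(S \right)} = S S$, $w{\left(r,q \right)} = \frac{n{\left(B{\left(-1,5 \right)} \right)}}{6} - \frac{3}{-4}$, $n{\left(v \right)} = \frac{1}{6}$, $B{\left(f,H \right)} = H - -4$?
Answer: $- \frac{229146824}{6561} \approx -34926.0$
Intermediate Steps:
$B{\left(f,H \right)} = 4 + H$ ($B{\left(f,H \right)} = H + 4 = 4 + H$)
$n{\left(v \right)} = \frac{1}{6}$
$w{\left(r,q \right)} = \frac{7}{9}$ ($w{\left(r,q \right)} = \frac{1}{6 \cdot 6} - \frac{3}{-4} = \frac{1}{6} \cdot \frac{1}{6} - - \frac{3}{4} = \frac{1}{36} + \frac{3}{4} = \frac{7}{9}$)
$P{\left(S \right)} = S^{2}$
$P{\left(\left(w{\left(-4,-4 \right)} + 5\right)^{2} \right)} - 36040 = \left(\left(\frac{7}{9} + 5\right)^{2}\right)^{2} - 36040 = \left(\left(\frac{52}{9}\right)^{2}\right)^{2} - 36040 = \left(\frac{2704}{81}\right)^{2} - 36040 = \frac{7311616}{6561} - 36040 = - \frac{229146824}{6561}$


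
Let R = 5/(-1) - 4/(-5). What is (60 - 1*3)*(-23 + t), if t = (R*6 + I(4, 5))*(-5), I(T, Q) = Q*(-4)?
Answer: 11571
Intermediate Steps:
I(T, Q) = -4*Q
R = -21/5 (R = 5*(-1) - 4*(-⅕) = -5 + ⅘ = -21/5 ≈ -4.2000)
t = 226 (t = (-21/5*6 - 4*5)*(-5) = (-126/5 - 20)*(-5) = -226/5*(-5) = 226)
(60 - 1*3)*(-23 + t) = (60 - 1*3)*(-23 + 226) = (60 - 3)*203 = 57*203 = 11571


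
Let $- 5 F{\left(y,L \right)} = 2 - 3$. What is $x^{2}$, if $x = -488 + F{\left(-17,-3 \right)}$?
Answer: $\frac{5948721}{25} \approx 2.3795 \cdot 10^{5}$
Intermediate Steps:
$F{\left(y,L \right)} = \frac{1}{5}$ ($F{\left(y,L \right)} = - \frac{2 - 3}{5} = \left(- \frac{1}{5}\right) \left(-1\right) = \frac{1}{5}$)
$x = - \frac{2439}{5}$ ($x = -488 + \frac{1}{5} = - \frac{2439}{5} \approx -487.8$)
$x^{2} = \left(- \frac{2439}{5}\right)^{2} = \frac{5948721}{25}$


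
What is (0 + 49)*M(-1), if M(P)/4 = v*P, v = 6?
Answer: -1176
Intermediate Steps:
M(P) = 24*P (M(P) = 4*(6*P) = 24*P)
(0 + 49)*M(-1) = (0 + 49)*(24*(-1)) = 49*(-24) = -1176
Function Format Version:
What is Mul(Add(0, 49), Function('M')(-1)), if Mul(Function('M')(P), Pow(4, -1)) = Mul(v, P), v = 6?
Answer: -1176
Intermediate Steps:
Function('M')(P) = Mul(24, P) (Function('M')(P) = Mul(4, Mul(6, P)) = Mul(24, P))
Mul(Add(0, 49), Function('M')(-1)) = Mul(Add(0, 49), Mul(24, -1)) = Mul(49, -24) = -1176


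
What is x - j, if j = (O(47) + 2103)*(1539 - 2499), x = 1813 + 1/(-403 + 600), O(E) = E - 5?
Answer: 406019562/197 ≈ 2.0610e+6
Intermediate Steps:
O(E) = -5 + E
x = 357162/197 (x = 1813 + 1/197 = 357162/197 ≈ 1813.0)
j = -2059200 (j = ((-5 + 47) + 2103)*(1539 - 2499) = (42 + 2103)*(-960) = 2145*(-960) = -2059200)
x - j = 357162/197 - 1*(-2059200) = 357162/197 + 2059200 = 406019562/197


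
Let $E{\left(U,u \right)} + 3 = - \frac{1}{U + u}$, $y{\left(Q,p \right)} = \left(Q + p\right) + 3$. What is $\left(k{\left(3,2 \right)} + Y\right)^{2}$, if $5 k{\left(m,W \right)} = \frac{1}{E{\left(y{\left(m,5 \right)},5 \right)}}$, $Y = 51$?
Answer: $\frac{155725441}{60025} \approx 2594.3$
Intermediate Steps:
$y{\left(Q,p \right)} = 3 + Q + p$
$E{\left(U,u \right)} = -3 - \frac{1}{U + u}$
$k{\left(m,W \right)} = \frac{13 + m}{5 \left(-40 - 3 m\right)}$ ($k{\left(m,W \right)} = \frac{1}{5 \frac{-1 - 3 \left(3 + m + 5\right) - 15}{\left(3 + m + 5\right) + 5}} = \frac{1}{5 \frac{-1 - 3 \left(8 + m\right) - 15}{\left(8 + m\right) + 5}} = \frac{1}{5 \frac{-1 - \left(24 + 3 m\right) - 15}{13 + m}} = \frac{1}{5 \frac{-40 - 3 m}{13 + m}} = \frac{\frac{1}{-40 - 3 m} \left(13 + m\right)}{5} = \frac{13 + m}{5 \left(-40 - 3 m\right)}$)
$\left(k{\left(3,2 \right)} + Y\right)^{2} = \left(\frac{-13 - 3}{5 \left(40 + 3 \cdot 3\right)} + 51\right)^{2} = \left(\frac{-13 - 3}{5 \left(40 + 9\right)} + 51\right)^{2} = \left(\frac{1}{5} \cdot \frac{1}{49} \left(-16\right) + 51\right)^{2} = \left(- \frac{16}{245} + 51\right)^{2} = \left(\frac{12479}{245}\right)^{2} = \frac{155725441}{60025}$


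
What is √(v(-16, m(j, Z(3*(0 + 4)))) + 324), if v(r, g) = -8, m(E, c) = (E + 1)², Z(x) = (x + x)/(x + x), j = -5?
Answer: 2*√79 ≈ 17.776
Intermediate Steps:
Z(x) = 1 (Z(x) = (2*x)/((2*x)) = (2*x)*(1/(2*x)) = 1)
m(E, c) = (1 + E)²
√(v(-16, m(j, Z(3*(0 + 4)))) + 324) = √(-8 + 324) = √316 = 2*√79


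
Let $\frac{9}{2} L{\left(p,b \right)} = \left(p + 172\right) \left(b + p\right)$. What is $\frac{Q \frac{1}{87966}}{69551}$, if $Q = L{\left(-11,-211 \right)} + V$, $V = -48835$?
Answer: $- \frac{170333}{18354369798} \approx -9.2802 \cdot 10^{-6}$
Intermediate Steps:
$L{\left(p,b \right)} = \frac{2 \left(172 + p\right) \left(b + p\right)}{9}$ ($L{\left(p,b \right)} = \frac{2 \left(p + 172\right) \left(b + p\right)}{9} = \frac{2 \left(172 + p\right) \left(b + p\right)}{9}$)
$Q = - \frac{170333}{3}$ ($Q = \left(\frac{2 \left(-11\right)^{2}}{9} + \frac{344}{9} \left(-211\right) + \frac{344}{9} \left(-11\right) + \frac{2}{9} \left(-211\right) \left(-11\right)\right) - 48835 = \left(\frac{2}{9} \cdot 121 - \frac{72584}{9} - \frac{3784}{9} + \frac{4642}{9}\right) - 48835 = \left(\frac{242}{9} - \frac{72584}{9} - \frac{3784}{9} + \frac{4642}{9}\right) - 48835 = - \frac{23828}{3} - 48835 = - \frac{170333}{3} \approx -56778.0$)
$\frac{Q \frac{1}{87966}}{69551} = \frac{\left(- \frac{170333}{3}\right) \frac{1}{87966}}{69551} = \left(- \frac{170333}{3}\right) \frac{1}{87966} \cdot \frac{1}{69551} = \left(- \frac{170333}{263898}\right) \frac{1}{69551} = - \frac{170333}{18354369798}$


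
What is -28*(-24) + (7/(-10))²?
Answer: 67249/100 ≈ 672.49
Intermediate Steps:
-28*(-24) + (7/(-10))² = 672 + (7*(-⅒))² = 672 + (-7/10)² = 672 + 49/100 = 67249/100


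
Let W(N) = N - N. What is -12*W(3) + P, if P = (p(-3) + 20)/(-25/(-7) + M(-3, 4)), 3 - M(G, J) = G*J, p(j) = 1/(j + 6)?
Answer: 427/390 ≈ 1.0949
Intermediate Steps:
W(N) = 0
p(j) = 1/(6 + j)
M(G, J) = 3 - G*J
P = 427/390 (P = (1/(6 - 3) + 20)/(-25/(-7) + (3 - 1*(-3)*4)) = (1/3 + 20)/(-25*(-1/7) + (3 + 12)) = (1/3 + 20)/(25/7 + 15) = 61/(3*(130/7)) = (61/3)*(7/130) = 427/390 ≈ 1.0949)
-12*W(3) + P = -12*0 + 427/390 = 0 + 427/390 = 427/390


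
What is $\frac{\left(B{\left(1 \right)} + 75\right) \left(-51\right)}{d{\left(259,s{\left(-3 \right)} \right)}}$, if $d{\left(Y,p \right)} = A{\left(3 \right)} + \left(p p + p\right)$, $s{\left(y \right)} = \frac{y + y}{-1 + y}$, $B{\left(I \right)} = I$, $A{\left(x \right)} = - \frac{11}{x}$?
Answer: $-46512$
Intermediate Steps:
$s{\left(y \right)} = \frac{2 y}{-1 + y}$
$d{\left(Y,p \right)} = - \frac{11}{3} + p + p^{2}$ ($d{\left(Y,p \right)} = - \frac{11}{3} + \left(p p + p\right) = \left(-11\right) \frac{1}{3} + \left(p^{2} + p\right) = - \frac{11}{3} + \left(p + p^{2}\right) = - \frac{11}{3} + p + p^{2}$)
$\frac{\left(B{\left(1 \right)} + 75\right) \left(-51\right)}{d{\left(259,s{\left(-3 \right)} \right)}} = \frac{\left(1 + 75\right) \left(-51\right)}{- \frac{11}{3} + 2 \left(-3\right) \frac{1}{-1 - 3} + \left(2 \left(-3\right) \frac{1}{-1 - 3}\right)^{2}} = \frac{76 \left(-51\right)}{- \frac{11}{3} + 2 \left(-3\right) \frac{1}{-4} + \left(2 \left(-3\right) \frac{1}{-4}\right)^{2}} = - \frac{3876}{- \frac{11}{3} + 2 \left(-3\right) \left(- \frac{1}{4}\right) + \left(2 \left(-3\right) \left(- \frac{1}{4}\right)\right)^{2}} = - \frac{3876}{- \frac{11}{3} + \frac{3}{2} + \left(\frac{3}{2}\right)^{2}} = - \frac{3876}{- \frac{11}{3} + \frac{3}{2} + \frac{9}{4}} = - 3876 \frac{1}{\frac{1}{12}} = \left(-3876\right) 12 = -46512$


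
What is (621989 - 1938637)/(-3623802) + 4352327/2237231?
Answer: 9358808504471/4053641086131 ≈ 2.3087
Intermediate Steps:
(621989 - 1938637)/(-3623802) + 4352327/2237231 = -1316648*(-1/3623802) + 4352327*(1/2237231) = 658324/1811901 + 4352327/2237231 = 9358808504471/4053641086131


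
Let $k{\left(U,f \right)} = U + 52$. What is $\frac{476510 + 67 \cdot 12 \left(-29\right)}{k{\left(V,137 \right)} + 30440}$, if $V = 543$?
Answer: $\frac{453194}{31035} \approx 14.603$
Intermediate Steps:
$k{\left(U,f \right)} = 52 + U$
$\frac{476510 + 67 \cdot 12 \left(-29\right)}{k{\left(V,137 \right)} + 30440} = \frac{476510 + 67 \cdot 12 \left(-29\right)}{\left(52 + 543\right) + 30440} = \frac{476510 + 804 \left(-29\right)}{595 + 30440} = \frac{476510 - 23316}{31035} = 453194 \cdot \frac{1}{31035} = \frac{453194}{31035}$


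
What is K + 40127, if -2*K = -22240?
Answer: 51247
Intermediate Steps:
K = 11120 (K = -1/2*(-22240) = 11120)
K + 40127 = 11120 + 40127 = 51247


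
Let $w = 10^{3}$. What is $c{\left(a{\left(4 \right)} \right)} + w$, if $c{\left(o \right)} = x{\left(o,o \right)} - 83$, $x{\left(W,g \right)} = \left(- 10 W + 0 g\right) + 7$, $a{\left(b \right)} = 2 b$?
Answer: $844$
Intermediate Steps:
$x{\left(W,g \right)} = 7 - 10 W$ ($x{\left(W,g \right)} = \left(- 10 W + 0\right) + 7 = - 10 W + 7 = 7 - 10 W$)
$c{\left(o \right)} = -76 - 10 o$ ($c{\left(o \right)} = \left(7 - 10 o\right) - 83 = -76 - 10 o$)
$w = 1000$
$c{\left(a{\left(4 \right)} \right)} + w = \left(-76 - 10 \cdot 2 \cdot 4\right) + 1000 = \left(-76 - 80\right) + 1000 = -156 + 1000 = 844$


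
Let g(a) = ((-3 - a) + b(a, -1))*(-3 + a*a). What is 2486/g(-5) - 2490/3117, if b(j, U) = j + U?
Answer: -120727/4156 ≈ -29.049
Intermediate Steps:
b(j, U) = U + j
g(a) = 12 - 4*a² (g(a) = ((-3 - a) + (-1 + a))*(-3 + a*a) = -4*(-3 + a²) = 12 - 4*a²)
2486/g(-5) - 2490/3117 = 2486/(12 - 4*(-5)²) - 2490/3117 = 2486/(12 - 4*25) - 2490*1/3117 = 2486/(12 - 100) - 830/1039 = 2486/(-88) - 830/1039 = 2486*(-1/88) - 830/1039 = -113/4 - 830/1039 = -120727/4156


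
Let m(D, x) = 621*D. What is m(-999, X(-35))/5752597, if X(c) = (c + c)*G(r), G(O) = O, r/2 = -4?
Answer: -620379/5752597 ≈ -0.10784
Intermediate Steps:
r = -8 (r = 2*(-4) = -8)
X(c) = -16*c (X(c) = (c + c)*(-8) = (2*c)*(-8) = -16*c)
m(-999, X(-35))/5752597 = (621*(-999))/5752597 = -620379*1/5752597 = -620379/5752597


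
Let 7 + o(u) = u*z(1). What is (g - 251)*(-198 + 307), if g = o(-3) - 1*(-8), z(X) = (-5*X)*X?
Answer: -25615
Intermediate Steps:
z(X) = -5*X²
o(u) = -7 - 5*u (o(u) = -7 + u*(-5*1²) = -7 + u*(-5*1) = -7 + u*(-5) = -7 - 5*u)
g = 16 (g = (-7 - 5*(-3)) - 1*(-8) = (-7 + 15) + 8 = 8 + 8 = 16)
(g - 251)*(-198 + 307) = (16 - 251)*(-198 + 307) = -235*109 = -25615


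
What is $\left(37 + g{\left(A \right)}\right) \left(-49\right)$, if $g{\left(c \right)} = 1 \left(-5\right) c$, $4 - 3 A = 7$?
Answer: $-2058$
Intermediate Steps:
$A = -1$ ($A = \frac{4}{3} - \frac{7}{3} = -1$)
$g{\left(c \right)} = - 5 c$
$\left(37 + g{\left(A \right)}\right) \left(-49\right) = \left(37 - -5\right) \left(-49\right) = \left(37 + 5\right) \left(-49\right) = 42 \left(-49\right) = -2058$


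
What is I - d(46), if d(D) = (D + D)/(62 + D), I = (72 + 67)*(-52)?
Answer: -195179/27 ≈ -7228.9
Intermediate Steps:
I = -7228 (I = 139*(-52) = -7228)
d(D) = 2*D/(62 + D) (d(D) = (2*D)/(62 + D) = 2*D/(62 + D))
I - d(46) = -7228 - 2*46/(62 + 46) = -7228 - 2*46/108 = -7228 - 1*23/27 = -7228 - 23/27 = -195179/27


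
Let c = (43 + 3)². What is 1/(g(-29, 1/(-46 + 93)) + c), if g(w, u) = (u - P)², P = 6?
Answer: 2209/4753205 ≈ 0.00046474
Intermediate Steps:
c = 2116 (c = 46² = 2116)
g(w, u) = (-6 + u)² (g(w, u) = (u - 1*6)² = (u - 6)² = (-6 + u)²)
1/(g(-29, 1/(-46 + 93)) + c) = 1/((-6 + 1/(-46 + 93))² + 2116) = 1/((-6 + 1/47)² + 2116) = 1/((-281/47)² + 2116) = 1/(78961/2209 + 2116) = 1/(4753205/2209) = 2209/4753205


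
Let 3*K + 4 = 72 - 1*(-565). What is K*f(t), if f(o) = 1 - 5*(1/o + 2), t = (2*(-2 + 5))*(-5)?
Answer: -11183/6 ≈ -1863.8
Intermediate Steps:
t = -30 (t = (2*3)*(-5) = 6*(-5) = -30)
f(o) = -9 - 5/o (f(o) = 1 - 5*(2 + 1/o) = 1 - (10 + 5/o) = 1 + (-10 - 5/o) = -9 - 5/o)
K = 211 (K = -4/3 + (72 - 1*(-565))/3 = -4/3 + (72 + 565)/3 = -4/3 + (⅓)*637 = -4/3 + 637/3 = 211)
K*f(t) = 211*(-9 - 5/(-30)) = 211*(-9 - 5*(-1/30)) = 211*(-9 + ⅙) = 211*(-53/6) = -11183/6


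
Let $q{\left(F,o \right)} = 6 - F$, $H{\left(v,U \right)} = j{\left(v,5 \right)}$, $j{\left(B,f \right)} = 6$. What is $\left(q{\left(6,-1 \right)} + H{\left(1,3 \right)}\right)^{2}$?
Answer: $36$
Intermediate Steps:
$H{\left(v,U \right)} = 6$
$\left(q{\left(6,-1 \right)} + H{\left(1,3 \right)}\right)^{2} = \left(\left(6 - 6\right) + 6\right)^{2} = \left(0 + 6\right)^{2} = 6^{2} = 36$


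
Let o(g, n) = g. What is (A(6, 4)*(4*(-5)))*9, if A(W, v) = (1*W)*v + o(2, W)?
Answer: -4680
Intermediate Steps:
A(W, v) = 2 + W*v (A(W, v) = (1*W)*v + 2 = W*v + 2 = 2 + W*v)
(A(6, 4)*(4*(-5)))*9 = ((2 + 6*4)*(4*(-5)))*9 = ((2 + 24)*(-20))*9 = (26*(-20))*9 = -520*9 = -4680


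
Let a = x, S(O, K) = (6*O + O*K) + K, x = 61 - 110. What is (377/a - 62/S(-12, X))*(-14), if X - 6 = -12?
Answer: -776/21 ≈ -36.952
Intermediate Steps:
X = -6 (X = 6 - 12 = -6)
x = -49
S(O, K) = K + 6*O + K*O (S(O, K) = (6*O + K*O) + K = K + 6*O + K*O)
a = -49
(377/a - 62/S(-12, X))*(-14) = (377/(-49) - 62/(-6 + 6*(-12) - 6*(-12)))*(-14) = (377*(-1/49) - 62/(-6 - 72 + 72))*(-14) = (-377/49 - 62/(-6))*(-14) = (-377/49 - 62*(-⅙))*(-14) = (-377/49 + 31/3)*(-14) = (388/147)*(-14) = -776/21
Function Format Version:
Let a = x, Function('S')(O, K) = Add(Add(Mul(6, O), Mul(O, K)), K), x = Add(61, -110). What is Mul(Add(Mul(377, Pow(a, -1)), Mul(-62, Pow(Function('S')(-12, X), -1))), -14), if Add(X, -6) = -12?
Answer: Rational(-776, 21) ≈ -36.952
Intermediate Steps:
X = -6 (X = Add(6, -12) = -6)
x = -49
Function('S')(O, K) = Add(K, Mul(6, O), Mul(K, O)) (Function('S')(O, K) = Add(Add(Mul(6, O), Mul(K, O)), K) = Add(K, Mul(6, O), Mul(K, O)))
a = -49
Mul(Add(Mul(377, Pow(a, -1)), Mul(-62, Pow(Function('S')(-12, X), -1))), -14) = Mul(Add(Mul(377, Pow(-49, -1)), Mul(-62, Pow(Add(-6, Mul(6, -12), Mul(-6, -12)), -1))), -14) = Mul(Add(Mul(377, Rational(-1, 49)), Mul(-62, Pow(Add(-6, -72, 72), -1))), -14) = Mul(Add(Rational(-377, 49), Mul(-62, Pow(-6, -1))), -14) = Mul(Add(Rational(-377, 49), Mul(-62, Rational(-1, 6))), -14) = Mul(Add(Rational(-377, 49), Rational(31, 3)), -14) = Mul(Rational(388, 147), -14) = Rational(-776, 21)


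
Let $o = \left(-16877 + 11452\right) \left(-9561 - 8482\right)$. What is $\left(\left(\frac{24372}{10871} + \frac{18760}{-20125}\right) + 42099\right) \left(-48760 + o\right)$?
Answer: $\frac{5149258845142807257}{1250165} \approx 4.1189 \cdot 10^{12}$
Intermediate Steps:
$o = 97883275$ ($o = \left(-5425\right) \left(-18043\right) = 97883275$)
$\left(\left(\frac{24372}{10871} + \frac{18760}{-20125}\right) + 42099\right) \left(-48760 + o\right) = \left(\left(\frac{24372}{10871} + \frac{18760}{-20125}\right) + 42099\right) \left(-48760 + 97883275\right) = \left(\left(24372 \cdot \frac{1}{10871} + 18760 \left(- \frac{1}{20125}\right)\right) + 42099\right) 97834515 = \left(\left(\frac{24372}{10871} - \frac{536}{575}\right) + 42099\right) 97834515 = \left(\frac{8187044}{6250825} + 42099\right) 97834515 = \frac{263161668719}{6250825} \cdot 97834515 = \frac{5149258845142807257}{1250165}$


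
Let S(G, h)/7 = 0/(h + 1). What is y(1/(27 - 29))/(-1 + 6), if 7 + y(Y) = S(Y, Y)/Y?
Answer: -7/5 ≈ -1.4000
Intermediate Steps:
S(G, h) = 0 (S(G, h) = 7*(0/(h + 1)) = 7*(0/(1 + h)) = 7*0 = 0)
y(Y) = -7 (y(Y) = -7 + 0/Y = -7 + 0 = -7)
y(1/(27 - 29))/(-1 + 6) = -7/(-1 + 6) = -7/5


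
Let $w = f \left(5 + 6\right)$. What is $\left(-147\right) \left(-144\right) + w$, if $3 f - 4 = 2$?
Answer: $21190$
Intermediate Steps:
$f = 2$ ($f = \frac{4}{3} + \frac{1}{3} \cdot 2 = \frac{4}{3} + \frac{2}{3} = 2$)
$w = 22$ ($w = 2 \left(5 + 6\right) = 2 \cdot 11 = 22$)
$\left(-147\right) \left(-144\right) + w = \left(-147\right) \left(-144\right) + 22 = 21168 + 22 = 21190$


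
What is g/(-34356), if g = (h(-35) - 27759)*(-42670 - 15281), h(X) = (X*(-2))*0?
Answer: -536220603/11452 ≈ -46823.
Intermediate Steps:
h(X) = 0 (h(X) = -2*X*0 = 0)
g = 1608661809 (g = (0 - 27759)*(-42670 - 15281) = -27759*(-57951) = 1608661809)
g/(-34356) = 1608661809/(-34356) = 1608661809*(-1/34356) = -536220603/11452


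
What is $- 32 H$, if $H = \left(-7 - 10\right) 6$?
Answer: $3264$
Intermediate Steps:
$H = -102$ ($H = \left(-17\right) 6 = -102$)
$- 32 H = \left(-32\right) \left(-102\right) = 3264$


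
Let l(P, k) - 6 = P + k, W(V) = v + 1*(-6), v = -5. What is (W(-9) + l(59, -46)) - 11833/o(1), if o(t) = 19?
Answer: -11681/19 ≈ -614.79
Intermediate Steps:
W(V) = -11 (W(V) = -5 + 1*(-6) = -5 - 6 = -11)
l(P, k) = 6 + P + k (l(P, k) = 6 + (P + k) = 6 + P + k)
(W(-9) + l(59, -46)) - 11833/o(1) = (-11 + (6 + 59 - 46)) - 11833/19 = (-11 + 19) - 11833*1/19 = 8 - 11833/19 = -11681/19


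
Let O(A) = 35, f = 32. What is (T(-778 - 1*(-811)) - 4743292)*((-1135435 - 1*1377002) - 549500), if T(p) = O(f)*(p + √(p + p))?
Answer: 14520124739369 - 107167795*√66 ≈ 1.4519e+13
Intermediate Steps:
T(p) = 35*p + 35*√2*√p (T(p) = 35*(p + √(p + p)) = 35*(p + √(2*p)) = 35*(p + √2*√p) = 35*p + 35*√2*√p)
(T(-778 - 1*(-811)) - 4743292)*((-1135435 - 1*1377002) - 549500) = ((35*(-778 - 1*(-811)) + 35*√2*√(-778 - 1*(-811))) - 4743292)*((-1135435 - 1*1377002) - 549500) = ((35*(-778 + 811) + 35*√2*√(-778 + 811)) - 4743292)*((-1135435 - 1377002) - 549500) = ((35*33 + 35*√2*√33) - 4743292)*(-2512437 - 549500) = ((1155 + 35*√66) - 4743292)*(-3061937) = (-4742137 + 35*√66)*(-3061937) = 14520124739369 - 107167795*√66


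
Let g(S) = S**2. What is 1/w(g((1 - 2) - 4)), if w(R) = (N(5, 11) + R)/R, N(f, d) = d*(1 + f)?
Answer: 25/91 ≈ 0.27473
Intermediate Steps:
w(R) = (66 + R)/R (w(R) = (11*(1 + 5) + R)/R = (11*6 + R)/R = (66 + R)/R)
1/w(g((1 - 2) - 4)) = 1/((66 + ((1 - 2) - 4)**2)/(((1 - 2) - 4)**2)) = 1/((66 + (-1 - 4)**2)/((-1 - 4)**2)) = 1/((66 + (-5)**2)/((-5)**2)) = 1/((66 + 25)/25) = 1/((1/25)*91) = 1/(91/25) = 25/91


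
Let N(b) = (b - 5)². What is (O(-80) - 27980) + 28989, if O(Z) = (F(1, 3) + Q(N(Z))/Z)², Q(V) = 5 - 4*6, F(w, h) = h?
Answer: 6524681/6400 ≈ 1019.5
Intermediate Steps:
N(b) = (-5 + b)²
Q(V) = -19 (Q(V) = 5 - 24 = -19)
O(Z) = (3 - 19/Z)²
(O(-80) - 27980) + 28989 = ((-19 + 3*(-80))²/(-80)² - 27980) + 28989 = ((-19 - 240)²/6400 - 27980) + 28989 = ((1/6400)*(-259)² - 27980) + 28989 = ((1/6400)*67081 - 27980) + 28989 = (67081/6400 - 27980) + 28989 = -179004919/6400 + 28989 = 6524681/6400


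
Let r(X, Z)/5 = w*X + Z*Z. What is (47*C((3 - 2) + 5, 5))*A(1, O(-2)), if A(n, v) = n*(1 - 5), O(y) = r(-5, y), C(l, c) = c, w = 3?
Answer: -940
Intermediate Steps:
r(X, Z) = 5*Z**2 + 15*X (r(X, Z) = 5*(3*X + Z*Z) = 5*(3*X + Z**2) = 5*(Z**2 + 3*X) = 5*Z**2 + 15*X)
O(y) = -75 + 5*y**2 (O(y) = 5*y**2 + 15*(-5) = 5*y**2 - 75 = -75 + 5*y**2)
A(n, v) = -4*n (A(n, v) = n*(-4) = -4*n)
(47*C((3 - 2) + 5, 5))*A(1, O(-2)) = (47*5)*(-4*1) = 235*(-4) = -940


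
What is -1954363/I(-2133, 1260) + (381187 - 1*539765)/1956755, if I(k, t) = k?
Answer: 3823871325191/4173758415 ≈ 916.17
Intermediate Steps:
-1954363/I(-2133, 1260) + (381187 - 1*539765)/1956755 = -1954363/(-2133) + (381187 - 1*539765)/1956755 = -1954363*(-1/2133) + (381187 - 539765)*(1/1956755) = 1954363/2133 - 158578*1/1956755 = 1954363/2133 - 158578/1956755 = 3823871325191/4173758415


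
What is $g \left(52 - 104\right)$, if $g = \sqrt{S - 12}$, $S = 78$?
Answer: $- 52 \sqrt{66} \approx -422.45$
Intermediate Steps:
$g = \sqrt{66}$ ($g = \sqrt{78 - 12} = \sqrt{66} \approx 8.124$)
$g \left(52 - 104\right) = \sqrt{66} \left(52 - 104\right) = \sqrt{66} \left(-52\right) = - 52 \sqrt{66}$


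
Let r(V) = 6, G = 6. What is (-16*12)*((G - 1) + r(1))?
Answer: -2112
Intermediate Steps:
(-16*12)*((G - 1) + r(1)) = (-16*12)*((6 - 1) + 6) = -192*(5 + 6) = -192*11 = -2112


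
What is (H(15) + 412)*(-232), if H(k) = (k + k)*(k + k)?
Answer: -304384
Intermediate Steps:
H(k) = 4*k**2 (H(k) = (2*k)*(2*k) = 4*k**2)
(H(15) + 412)*(-232) = (4*15**2 + 412)*(-232) = (4*225 + 412)*(-232) = (900 + 412)*(-232) = 1312*(-232) = -304384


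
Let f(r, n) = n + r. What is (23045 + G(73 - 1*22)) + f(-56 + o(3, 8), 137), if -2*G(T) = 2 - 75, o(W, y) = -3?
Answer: 46319/2 ≈ 23160.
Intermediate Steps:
G(T) = 73/2 (G(T) = -(2 - 75)/2 = -1/2*(-73) = 73/2)
(23045 + G(73 - 1*22)) + f(-56 + o(3, 8), 137) = (23045 + 73/2) + (137 + (-56 - 3)) = 46163/2 + (137 - 59) = 46163/2 + 78 = 46319/2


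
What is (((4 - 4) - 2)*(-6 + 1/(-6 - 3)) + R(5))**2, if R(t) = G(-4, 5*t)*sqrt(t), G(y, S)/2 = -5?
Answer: 52600/81 - 2200*sqrt(5)/9 ≈ 102.79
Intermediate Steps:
G(y, S) = -10 (G(y, S) = 2*(-5) = -10)
R(t) = -10*sqrt(t)
(((4 - 4) - 2)*(-6 + 1/(-6 - 3)) + R(5))**2 = (((4 - 4) - 2)*(-6 + 1/(-6 - 3)) - 10*sqrt(5))**2 = ((0 - 2)*(-6 + 1/(-9)) - 10*sqrt(5))**2 = (-2*(-6 - 1/9) - 10*sqrt(5))**2 = (-2*(-55/9) - 10*sqrt(5))**2 = (110/9 - 10*sqrt(5))**2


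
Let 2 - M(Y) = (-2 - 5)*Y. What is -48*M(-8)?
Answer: 2592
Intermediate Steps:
M(Y) = 2 + 7*Y (M(Y) = 2 - (-2 - 5)*Y = 2 - (-7)*Y = 2 + 7*Y)
-48*M(-8) = -48*(2 + 7*(-8)) = -48*(2 - 56) = -48*(-54) = 2592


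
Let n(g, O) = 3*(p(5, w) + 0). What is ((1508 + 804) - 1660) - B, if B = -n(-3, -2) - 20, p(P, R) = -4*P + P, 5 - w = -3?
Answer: 627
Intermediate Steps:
w = 8 (w = 5 - 1*(-3) = 5 + 3 = 8)
p(P, R) = -3*P
n(g, O) = -45 (n(g, O) = 3*(-3*5 + 0) = 3*(-15 + 0) = 3*(-15) = -45)
B = 25 (B = -1*(-45) - 20 = 45 - 20 = 25)
((1508 + 804) - 1660) - B = ((1508 + 804) - 1660) - 1*25 = (2312 - 1660) - 25 = 652 - 25 = 627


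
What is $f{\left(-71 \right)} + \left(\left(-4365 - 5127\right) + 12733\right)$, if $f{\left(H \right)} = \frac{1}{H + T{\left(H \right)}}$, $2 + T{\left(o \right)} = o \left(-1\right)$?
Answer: $\frac{6481}{2} \approx 3240.5$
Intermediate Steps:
$T{\left(o \right)} = -2 - o$ ($T{\left(o \right)} = -2 + o \left(-1\right) = -2 - o$)
$f{\left(H \right)} = - \frac{1}{2}$ ($f{\left(H \right)} = \frac{1}{H - \left(2 + H\right)} = \frac{1}{-2} = - \frac{1}{2}$)
$f{\left(-71 \right)} + \left(\left(-4365 - 5127\right) + 12733\right) = - \frac{1}{2} + \left(\left(-4365 - 5127\right) + 12733\right) = - \frac{1}{2} + \left(-9492 + 12733\right) = - \frac{1}{2} + 3241 = \frac{6481}{2}$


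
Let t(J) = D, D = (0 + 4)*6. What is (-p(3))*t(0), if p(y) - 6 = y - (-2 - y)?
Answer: -336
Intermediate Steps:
D = 24 (D = 4*6 = 24)
p(y) = 8 + 2*y (p(y) = 6 + (y - (-2 - y)) = 6 + (y + (2 + y)) = 6 + (2 + 2*y) = 8 + 2*y)
t(J) = 24
(-p(3))*t(0) = -(8 + 2*3)*24 = -(8 + 6)*24 = -1*14*24 = -14*24 = -336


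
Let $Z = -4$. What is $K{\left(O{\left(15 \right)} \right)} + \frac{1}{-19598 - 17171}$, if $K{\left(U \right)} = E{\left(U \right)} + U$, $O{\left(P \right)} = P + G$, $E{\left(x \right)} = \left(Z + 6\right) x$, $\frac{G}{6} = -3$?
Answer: $- \frac{330922}{36769} \approx -9.0$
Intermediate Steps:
$G = -18$ ($G = 6 \left(-3\right) = -18$)
$E{\left(x \right)} = 2 x$ ($E{\left(x \right)} = \left(-4 + 6\right) x = 2 x$)
$O{\left(P \right)} = -18 + P$ ($O{\left(P \right)} = P - 18 = -18 + P$)
$K{\left(U \right)} = 3 U$ ($K{\left(U \right)} = 2 U + U = 3 U$)
$K{\left(O{\left(15 \right)} \right)} + \frac{1}{-19598 - 17171} = 3 \left(-18 + 15\right) + \frac{1}{-19598 - 17171} = 3 \left(-3\right) + \frac{1}{-36769} = -9 - \frac{1}{36769} = - \frac{330922}{36769}$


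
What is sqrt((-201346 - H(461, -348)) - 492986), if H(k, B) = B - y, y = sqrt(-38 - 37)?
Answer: sqrt(-693984 + 5*I*sqrt(3)) ≈ 0.005 + 833.06*I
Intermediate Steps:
y = 5*I*sqrt(3) (y = sqrt(-75) = 5*I*sqrt(3) ≈ 8.6602*I)
H(k, B) = B - 5*I*sqrt(3)
sqrt((-201346 - H(461, -348)) - 492986) = sqrt((-201346 - (-348 - 5*I*sqrt(3))) - 492986) = sqrt((-201346 + (348 + 5*I*sqrt(3))) - 492986) = sqrt((-200998 + 5*I*sqrt(3)) - 492986) = sqrt(-693984 + 5*I*sqrt(3))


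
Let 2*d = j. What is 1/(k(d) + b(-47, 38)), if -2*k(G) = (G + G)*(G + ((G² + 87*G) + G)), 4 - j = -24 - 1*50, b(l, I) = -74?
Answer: -1/194762 ≈ -5.1345e-6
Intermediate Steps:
j = 78 (j = 4 - (-24 - 1*50) = 4 - (-24 - 50) = 4 - 1*(-74) = 4 + 74 = 78)
d = 39 (d = (½)*78 = 39)
k(G) = -G*(G² + 89*G) (k(G) = -(G + G)*(G + ((G² + 87*G) + G))/2 = -2*G*(G + (G² + 88*G))/2 = -2*G*(G² + 89*G)/2 = -G*(G² + 89*G))
1/(k(d) + b(-47, 38)) = 1/(39²*(-89 - 1*39) - 74) = 1/(1521*(-89 - 39) - 74) = 1/(1521*(-128) - 74) = 1/(-194688 - 74) = 1/(-194762) = -1/194762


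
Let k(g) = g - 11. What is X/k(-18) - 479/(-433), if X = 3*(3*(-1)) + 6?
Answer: 15190/12557 ≈ 1.2097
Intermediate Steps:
X = -3 (X = 3*(-3) + 6 = -9 + 6 = -3)
k(g) = -11 + g
X/k(-18) - 479/(-433) = -3/(-11 - 18) - 479/(-433) = -3/(-29) - 479*(-1/433) = -3*(-1/29) + 479/433 = 3/29 + 479/433 = 15190/12557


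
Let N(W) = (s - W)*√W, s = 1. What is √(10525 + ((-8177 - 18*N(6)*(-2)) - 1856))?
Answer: 2*√(123 - 45*√6) ≈ 7.1479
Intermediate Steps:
N(W) = √W*(1 - W) (N(W) = (1 - W)*√W = √W*(1 - W))
√(10525 + ((-8177 - 18*N(6)*(-2)) - 1856)) = √(10525 + ((-8177 - 18*√6*(1 - 1*6)*(-2)) - 1856)) = √(10525 + ((-8177 - 18*√6*(1 - 6)*(-2)) - 1856)) = √(10525 + ((-8177 - 18*√6*(-5)*(-2)) - 1856)) = √(10525 + ((-8177 - (-90)*√6*(-2)) - 1856)) = √(10525 + ((-8177 + (90*√6)*(-2)) - 1856)) = √(10525 + ((-8177 - 180*√6) - 1856)) = √(10525 + (-10033 - 180*√6)) = √(492 - 180*√6)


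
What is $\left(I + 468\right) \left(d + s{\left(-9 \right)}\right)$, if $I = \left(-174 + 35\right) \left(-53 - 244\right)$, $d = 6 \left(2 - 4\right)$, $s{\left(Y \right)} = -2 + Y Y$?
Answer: $2797317$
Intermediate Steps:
$s{\left(Y \right)} = -2 + Y^{2}$
$d = -12$ ($d = 6 \left(-2\right) = -12$)
$I = 41283$ ($I = \left(-139\right) \left(-297\right) = 41283$)
$\left(I + 468\right) \left(d + s{\left(-9 \right)}\right) = \left(41283 + 468\right) \left(-12 - \left(2 - \left(-9\right)^{2}\right)\right) = 41751 \left(-12 + \left(-2 + 81\right)\right) = 41751 \left(-12 + 79\right) = 41751 \cdot 67 = 2797317$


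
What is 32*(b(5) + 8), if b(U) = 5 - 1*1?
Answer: 384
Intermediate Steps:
b(U) = 4 (b(U) = 5 - 1 = 4)
32*(b(5) + 8) = 32*(4 + 8) = 32*12 = 384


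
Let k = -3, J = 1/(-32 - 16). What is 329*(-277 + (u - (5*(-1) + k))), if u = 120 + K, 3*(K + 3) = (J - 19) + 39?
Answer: -6885641/144 ≈ -47817.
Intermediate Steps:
J = -1/48 (J = 1/(-48) = -1/48 ≈ -0.020833)
K = 527/144 (K = -3 + ((-1/48 - 19) + 39)/3 = -3 + (-913/48 + 39)/3 = -3 + (⅓)*(959/48) = -3 + 959/144 = 527/144 ≈ 3.6597)
u = 17807/144 (u = 120 + 527/144 = 17807/144 ≈ 123.66)
329*(-277 + (u - (5*(-1) + k))) = 329*(-277 + (17807/144 - (5*(-1) - 3))) = 329*(-277 + (17807/144 - (-5 - 3))) = 329*(-277 + (17807/144 - 1*(-8))) = 329*(-277 + (17807/144 + 8)) = 329*(-277 + 18959/144) = 329*(-20929/144) = -6885641/144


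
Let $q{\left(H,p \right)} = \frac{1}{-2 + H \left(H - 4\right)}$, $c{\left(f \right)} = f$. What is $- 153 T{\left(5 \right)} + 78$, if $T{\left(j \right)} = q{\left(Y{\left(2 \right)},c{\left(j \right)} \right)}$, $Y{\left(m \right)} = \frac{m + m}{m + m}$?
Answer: $\frac{543}{5} \approx 108.6$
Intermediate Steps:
$Y{\left(m \right)} = 1$ ($Y{\left(m \right)} = \frac{2 m}{2 m} = 2 m \frac{1}{2 m} = 1$)
$q{\left(H,p \right)} = \frac{1}{-2 + H \left(-4 + H\right)}$
$T{\left(j \right)} = - \frac{1}{5}$ ($T{\left(j \right)} = \frac{1}{-2 + 1^{2} - 4} = \frac{1}{-2 + 1 - 4} = \frac{1}{-5} = - \frac{1}{5}$)
$- 153 T{\left(5 \right)} + 78 = \left(-153\right) \left(- \frac{1}{5}\right) + 78 = \frac{153}{5} + 78 = \frac{543}{5}$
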